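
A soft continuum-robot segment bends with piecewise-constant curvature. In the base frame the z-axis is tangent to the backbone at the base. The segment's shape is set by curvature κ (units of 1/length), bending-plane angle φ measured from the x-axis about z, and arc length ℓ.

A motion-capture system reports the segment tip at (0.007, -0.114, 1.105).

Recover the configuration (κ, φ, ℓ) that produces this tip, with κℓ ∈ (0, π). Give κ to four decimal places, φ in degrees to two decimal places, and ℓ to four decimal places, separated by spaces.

0.1851 273.51 1.1129

ρ = √(x²+y²) = √(0.007² + -0.114²) = 0.11421
φ = atan2(y, x) mod 360° = atan2(-0.114, 0.007) = 273.5138°
|p|² = ρ² + z² = 0.11421² + 1.105² = 1.23407
κ = 2ρ / |p|² = 2×0.11421 / 1.23407 = 0.18510
θ = 2·atan2(ρ, z) = 2·atan2(0.11421, 1.105) = 0.20599 rad
ℓ = θ/κ = 0.20599/0.18510 = 1.11285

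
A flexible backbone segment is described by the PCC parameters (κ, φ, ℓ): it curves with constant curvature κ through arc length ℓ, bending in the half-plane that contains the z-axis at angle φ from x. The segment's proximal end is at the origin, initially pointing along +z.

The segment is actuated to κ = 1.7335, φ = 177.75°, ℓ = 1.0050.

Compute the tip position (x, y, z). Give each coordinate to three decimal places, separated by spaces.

θ = κ·ℓ = 1.7335 × 1.0050 = 1.74217 rad
ρ = (1 − cos θ)/κ = (1 − -0.17053)/1.7335 = 0.67524
z = sin θ / κ = 0.98535/1.7335 = 0.56842
x = ρ cos φ = 0.67524 × cos(177.75°) = -0.67472
y = ρ sin φ = 0.67524 × sin(177.75°) = 0.02651

-0.675 0.027 0.568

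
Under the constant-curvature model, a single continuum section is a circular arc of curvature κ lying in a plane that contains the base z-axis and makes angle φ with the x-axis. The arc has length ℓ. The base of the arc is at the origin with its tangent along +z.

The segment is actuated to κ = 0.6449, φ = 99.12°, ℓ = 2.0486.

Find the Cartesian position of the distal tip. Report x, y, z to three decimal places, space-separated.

θ = κ·ℓ = 0.6449 × 2.0486 = 1.32114 rad
ρ = (1 − cos θ)/κ = (1 − 0.24707)/0.6449 = 1.16752
z = sin θ / κ = 0.96900/0.6449 = 1.50256
x = ρ cos φ = 1.16752 × cos(99.12°) = -0.18505
y = ρ sin φ = 1.16752 × sin(99.12°) = 1.15276

-0.185 1.153 1.503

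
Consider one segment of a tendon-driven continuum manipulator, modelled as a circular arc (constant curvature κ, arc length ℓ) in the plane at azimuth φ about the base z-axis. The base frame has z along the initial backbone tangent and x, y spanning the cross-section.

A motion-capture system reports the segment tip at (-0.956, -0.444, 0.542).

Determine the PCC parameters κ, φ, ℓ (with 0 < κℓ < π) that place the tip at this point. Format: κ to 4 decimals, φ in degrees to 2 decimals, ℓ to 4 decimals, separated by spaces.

ρ = √(x²+y²) = √(-0.956² + -0.444²) = 1.05407
φ = atan2(y, x) mod 360° = atan2(-0.444, -0.956) = 204.9118°
|p|² = ρ² + z² = 1.05407² + 0.542² = 1.40484
κ = 2ρ / |p|² = 2×1.05407 / 1.40484 = 1.50064
θ = 2·atan2(ρ, z) = 2·atan2(1.05407, 0.542) = 2.19171 rad
ℓ = θ/κ = 2.19171/1.50064 = 1.46052

1.5006 204.91 1.4605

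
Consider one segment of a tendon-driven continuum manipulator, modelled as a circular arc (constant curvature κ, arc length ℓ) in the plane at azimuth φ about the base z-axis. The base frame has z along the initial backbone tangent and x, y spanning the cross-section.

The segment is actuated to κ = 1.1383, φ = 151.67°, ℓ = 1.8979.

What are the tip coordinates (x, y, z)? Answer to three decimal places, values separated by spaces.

θ = κ·ℓ = 1.1383 × 1.8979 = 2.16038 rad
ρ = (1 − cos θ)/κ = (1 − -0.55601)/1.1383 = 1.36696
z = sin θ / κ = 0.83117/1.1383 = 0.73019
x = ρ cos φ = 1.36696 × cos(151.67°) = -1.20324
y = ρ sin φ = 1.36696 × sin(151.67°) = 0.64869

-1.203 0.649 0.730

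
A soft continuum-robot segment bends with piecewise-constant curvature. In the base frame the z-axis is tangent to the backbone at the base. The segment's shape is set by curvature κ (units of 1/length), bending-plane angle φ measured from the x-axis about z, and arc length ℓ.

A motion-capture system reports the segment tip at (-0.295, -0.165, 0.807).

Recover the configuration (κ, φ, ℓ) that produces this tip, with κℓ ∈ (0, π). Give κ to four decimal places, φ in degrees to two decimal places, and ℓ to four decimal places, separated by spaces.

0.8831 209.22 0.8983

ρ = √(x²+y²) = √(-0.295² + -0.165²) = 0.33801
φ = atan2(y, x) mod 360° = atan2(-0.165, -0.295) = 209.2192°
|p|² = ρ² + z² = 0.33801² + 0.807² = 0.76550
κ = 2ρ / |p|² = 2×0.33801 / 0.76550 = 0.88311
θ = 2·atan2(ρ, z) = 2·atan2(0.33801, 0.807) = 0.79329 rad
ℓ = θ/κ = 0.79329/0.88311 = 0.89830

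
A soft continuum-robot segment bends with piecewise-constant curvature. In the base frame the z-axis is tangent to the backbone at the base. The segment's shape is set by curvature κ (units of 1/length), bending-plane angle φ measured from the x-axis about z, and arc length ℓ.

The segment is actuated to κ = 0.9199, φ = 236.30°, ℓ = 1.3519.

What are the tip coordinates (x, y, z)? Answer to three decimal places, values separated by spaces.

θ = κ·ℓ = 0.9199 × 1.3519 = 1.24361 rad
ρ = (1 − cos θ)/κ = (1 − 0.32138)/0.9199 = 0.73771
z = sin θ / κ = 0.94695/0.9199 = 1.02941
x = ρ cos φ = 0.73771 × cos(236.30°) = -0.40932
y = ρ sin φ = 0.73771 × sin(236.30°) = -0.61374

-0.409 -0.614 1.029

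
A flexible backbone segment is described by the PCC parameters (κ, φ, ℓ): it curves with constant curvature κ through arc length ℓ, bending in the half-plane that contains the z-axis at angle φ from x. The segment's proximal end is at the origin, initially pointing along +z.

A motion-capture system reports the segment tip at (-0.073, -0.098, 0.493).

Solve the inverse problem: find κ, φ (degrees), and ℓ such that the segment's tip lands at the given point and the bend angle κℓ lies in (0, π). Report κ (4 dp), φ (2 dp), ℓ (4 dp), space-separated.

0.9474 233.32 0.5130

ρ = √(x²+y²) = √(-0.073² + -0.098²) = 0.12220
φ = atan2(y, x) mod 360° = atan2(-0.098, -0.073) = 233.3176°
|p|² = ρ² + z² = 0.12220² + 0.493² = 0.25798
κ = 2ρ / |p|² = 2×0.12220 / 0.25798 = 0.94736
θ = 2·atan2(ρ, z) = 2·atan2(0.12220, 0.493) = 0.48595 rad
ℓ = θ/κ = 0.48595/0.94736 = 0.51295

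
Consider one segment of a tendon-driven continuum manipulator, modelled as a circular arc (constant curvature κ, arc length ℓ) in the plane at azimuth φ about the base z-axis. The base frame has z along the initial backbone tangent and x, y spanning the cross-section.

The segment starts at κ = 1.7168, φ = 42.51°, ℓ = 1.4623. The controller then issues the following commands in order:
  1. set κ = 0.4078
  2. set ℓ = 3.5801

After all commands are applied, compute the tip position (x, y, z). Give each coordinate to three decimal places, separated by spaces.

1.608 1.474 2.437

initial: κ=1.7168, φ=42.51°, ℓ=1.4623
cmd 1: set κ=0.4078 → (κ,φ,ℓ)=(0.4078,42.51°,1.4623) → tip=(0.3120,0.2860,1.3772)
cmd 2: set ℓ=3.5801 → (κ,φ,ℓ)=(0.4078,42.51°,3.5801) → tip=(1.6077,1.4737,2.4371)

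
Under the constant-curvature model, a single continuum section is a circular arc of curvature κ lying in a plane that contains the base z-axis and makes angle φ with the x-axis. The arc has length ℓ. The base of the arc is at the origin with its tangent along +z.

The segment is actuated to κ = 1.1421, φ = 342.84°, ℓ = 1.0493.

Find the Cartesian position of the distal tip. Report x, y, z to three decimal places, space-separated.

0.532 -0.164 0.816

θ = κ·ℓ = 1.1421 × 1.0493 = 1.19841 rad
ρ = (1 − cos θ)/κ = (1 − 0.36384)/1.1421 = 0.55701
z = sin θ / κ = 0.93146/1.1421 = 0.81557
x = ρ cos φ = 0.55701 × cos(342.84°) = 0.53221
y = ρ sin φ = 0.55701 × sin(342.84°) = -0.16434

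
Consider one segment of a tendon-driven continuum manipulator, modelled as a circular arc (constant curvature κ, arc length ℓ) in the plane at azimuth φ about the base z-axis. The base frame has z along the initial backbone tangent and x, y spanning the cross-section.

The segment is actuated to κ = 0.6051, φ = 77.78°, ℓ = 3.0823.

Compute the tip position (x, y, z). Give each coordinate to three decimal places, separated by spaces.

0.451 2.084 1.582

θ = κ·ℓ = 0.6051 × 3.0823 = 1.86510 rad
ρ = (1 − cos θ)/κ = (1 − -0.29007)/0.6051 = 2.13200
z = sin θ / κ = 0.95700/0.6051 = 1.58156
x = ρ cos φ = 2.13200 × cos(77.78°) = 0.45127
y = ρ sin φ = 2.13200 × sin(77.78°) = 2.08369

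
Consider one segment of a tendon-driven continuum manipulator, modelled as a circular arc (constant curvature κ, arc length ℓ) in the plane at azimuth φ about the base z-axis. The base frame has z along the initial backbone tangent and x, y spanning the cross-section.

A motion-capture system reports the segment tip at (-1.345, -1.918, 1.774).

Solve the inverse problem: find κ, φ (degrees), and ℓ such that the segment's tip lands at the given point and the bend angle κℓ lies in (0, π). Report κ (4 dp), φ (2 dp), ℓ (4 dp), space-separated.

0.5426 234.96 3.4009

ρ = √(x²+y²) = √(-1.345² + -1.918²) = 2.34259
φ = atan2(y, x) mod 360° = atan2(-1.918, -1.345) = 234.9599°
|p|² = ρ² + z² = 2.34259² + 1.774² = 8.63483
κ = 2ρ / |p|² = 2×2.34259 / 8.63483 = 0.54259
θ = 2·atan2(ρ, z) = 2·atan2(2.34259, 1.774) = 1.84530 rad
ℓ = θ/κ = 1.84530/0.54259 = 3.40090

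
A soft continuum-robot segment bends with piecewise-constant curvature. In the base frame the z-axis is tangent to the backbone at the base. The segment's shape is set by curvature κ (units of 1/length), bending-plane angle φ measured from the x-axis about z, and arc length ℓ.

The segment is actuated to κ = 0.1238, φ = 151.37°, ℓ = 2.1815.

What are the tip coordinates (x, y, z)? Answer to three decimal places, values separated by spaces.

-0.257 0.140 2.155

θ = κ·ℓ = 0.1238 × 2.1815 = 0.27007 rad
ρ = (1 − cos θ)/κ = (1 − 0.96375)/0.1238 = 0.29279
z = sin θ / κ = 0.26680/0.1238 = 2.15508
x = ρ cos φ = 0.29279 × cos(151.37°) = -0.25699
y = ρ sin φ = 0.29279 × sin(151.37°) = 0.14029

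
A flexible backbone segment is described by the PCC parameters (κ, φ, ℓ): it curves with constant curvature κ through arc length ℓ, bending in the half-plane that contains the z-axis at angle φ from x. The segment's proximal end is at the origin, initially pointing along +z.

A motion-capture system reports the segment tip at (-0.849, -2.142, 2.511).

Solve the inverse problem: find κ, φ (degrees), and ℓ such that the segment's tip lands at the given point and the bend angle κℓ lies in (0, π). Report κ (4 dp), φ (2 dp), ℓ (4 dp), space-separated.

ρ = √(x²+y²) = √(-0.849² + -2.142²) = 2.30412
φ = atan2(y, x) mod 360° = atan2(-2.142, -0.849) = 248.3787°
|p|² = ρ² + z² = 2.30412² + 2.511² = 11.61409
κ = 2ρ / |p|² = 2×2.30412 / 11.61409 = 0.39678
θ = 2·atan2(ρ, z) = 2·atan2(2.30412, 2.511) = 1.48492 rad
ℓ = θ/κ = 1.48492/0.39678 = 3.74242

0.3968 248.38 3.7424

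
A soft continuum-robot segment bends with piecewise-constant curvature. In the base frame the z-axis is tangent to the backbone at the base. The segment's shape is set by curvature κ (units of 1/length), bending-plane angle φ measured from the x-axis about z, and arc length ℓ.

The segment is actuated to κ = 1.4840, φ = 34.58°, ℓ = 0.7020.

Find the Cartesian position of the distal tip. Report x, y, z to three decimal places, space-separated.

θ = κ·ℓ = 1.4840 × 0.7020 = 1.04177 rad
ρ = (1 − cos θ)/κ = (1 − 0.50469)/1.4840 = 0.33376
z = sin θ / κ = 0.86330/1.4840 = 0.58174
x = ρ cos φ = 0.33376 × cos(34.58°) = 0.27480
y = ρ sin φ = 0.33376 × sin(34.58°) = 0.18943

0.275 0.189 0.582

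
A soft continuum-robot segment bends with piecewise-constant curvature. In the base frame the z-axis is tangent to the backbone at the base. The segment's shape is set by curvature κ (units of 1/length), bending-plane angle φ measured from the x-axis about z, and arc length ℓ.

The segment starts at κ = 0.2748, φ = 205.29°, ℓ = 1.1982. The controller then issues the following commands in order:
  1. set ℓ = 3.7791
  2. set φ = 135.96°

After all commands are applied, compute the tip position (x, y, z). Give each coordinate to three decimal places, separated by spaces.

-1.288 1.246 3.136

initial: κ=0.2748, φ=205.29°, ℓ=1.1982
cmd 1: set ℓ=3.7791 → (κ,φ,ℓ)=(0.2748,205.29°,3.7791) → tip=(-1.6204,-0.7656,3.1355)
cmd 2: set φ=135.96° → (κ,φ,ℓ)=(0.2748,135.96°,3.7791) → tip=(-1.2883,1.2458,3.1355)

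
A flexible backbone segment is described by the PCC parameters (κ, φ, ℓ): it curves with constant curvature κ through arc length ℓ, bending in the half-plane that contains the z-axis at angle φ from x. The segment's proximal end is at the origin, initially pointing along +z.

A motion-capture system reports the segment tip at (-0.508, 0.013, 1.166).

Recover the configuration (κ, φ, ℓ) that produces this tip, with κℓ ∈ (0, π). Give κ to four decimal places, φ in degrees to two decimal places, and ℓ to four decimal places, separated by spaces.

ρ = √(x²+y²) = √(-0.508² + 0.013²) = 0.50817
φ = atan2(y, x) mod 360° = atan2(0.013, -0.508) = 178.5341°
|p|² = ρ² + z² = 0.50817² + 1.166² = 1.61779
κ = 2ρ / |p|² = 2×0.50817 / 1.61779 = 0.62822
θ = 2·atan2(ρ, z) = 2·atan2(0.50817, 1.166) = 0.82200 rad
ℓ = θ/κ = 0.82200/0.62822 = 1.30845

0.6282 178.53 1.3085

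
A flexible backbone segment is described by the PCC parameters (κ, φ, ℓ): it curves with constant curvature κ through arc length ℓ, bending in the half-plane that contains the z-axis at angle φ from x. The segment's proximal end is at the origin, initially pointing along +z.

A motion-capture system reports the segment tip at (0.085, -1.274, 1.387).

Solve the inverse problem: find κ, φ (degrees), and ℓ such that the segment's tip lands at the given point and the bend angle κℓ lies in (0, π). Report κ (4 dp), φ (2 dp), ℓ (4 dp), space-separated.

0.7185 273.82 2.0711

ρ = √(x²+y²) = √(0.085² + -1.274²) = 1.27683
φ = atan2(y, x) mod 360° = atan2(-1.274, 0.085) = 273.8171°
|p|² = ρ² + z² = 1.27683² + 1.387² = 3.55407
κ = 2ρ / |p|² = 2×1.27683 / 3.55407 = 0.71852
θ = 2·atan2(ρ, z) = 2·atan2(1.27683, 1.387) = 1.48813 rad
ℓ = θ/κ = 1.48813/0.71852 = 2.07111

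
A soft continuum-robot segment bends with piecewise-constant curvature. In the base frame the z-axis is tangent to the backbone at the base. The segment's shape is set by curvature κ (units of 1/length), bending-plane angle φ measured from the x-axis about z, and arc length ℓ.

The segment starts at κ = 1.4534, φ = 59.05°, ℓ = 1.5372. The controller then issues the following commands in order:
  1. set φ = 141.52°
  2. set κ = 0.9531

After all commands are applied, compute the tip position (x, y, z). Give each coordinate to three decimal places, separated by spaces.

initial: κ=1.4534, φ=59.05°, ℓ=1.5372
cmd 1: set φ=141.52° → (κ,φ,ℓ)=(1.4534,141.52°,1.5372) → tip=(-0.8703,0.6918,0.5421)
cmd 2: set κ=0.9531 → (κ,φ,ℓ)=(0.9531,141.52°,1.5372) → tip=(-0.7347,0.5840,1.0434)

-0.735 0.584 1.043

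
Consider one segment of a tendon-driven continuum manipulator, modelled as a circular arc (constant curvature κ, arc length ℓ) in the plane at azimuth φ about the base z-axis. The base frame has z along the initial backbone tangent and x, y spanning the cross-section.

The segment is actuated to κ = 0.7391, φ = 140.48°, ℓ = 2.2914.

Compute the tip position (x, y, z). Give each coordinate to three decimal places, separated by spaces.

-1.172 0.966 1.343

θ = κ·ℓ = 0.7391 × 2.2914 = 1.69357 rad
ρ = (1 − cos θ)/κ = (1 − -0.12247)/0.7391 = 1.51870
z = sin θ / κ = 0.99247/0.7391 = 1.34281
x = ρ cos φ = 1.51870 × cos(140.48°) = -1.17153
y = ρ sin φ = 1.51870 × sin(140.48°) = 0.96642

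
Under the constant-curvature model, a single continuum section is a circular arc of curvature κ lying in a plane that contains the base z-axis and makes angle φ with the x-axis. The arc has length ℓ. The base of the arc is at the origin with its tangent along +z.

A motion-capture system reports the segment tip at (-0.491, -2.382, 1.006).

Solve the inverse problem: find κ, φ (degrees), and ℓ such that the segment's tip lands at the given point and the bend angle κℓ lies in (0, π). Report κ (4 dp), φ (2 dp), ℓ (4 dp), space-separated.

ρ = √(x²+y²) = √(-0.491² + -2.382²) = 2.43208
φ = atan2(y, x) mod 360° = atan2(-2.382, -0.491) = 258.3528°
|p|² = ρ² + z² = 2.43208² + 1.006² = 6.92704
κ = 2ρ / |p|² = 2×2.43208 / 6.92704 = 0.70220
θ = 2·atan2(ρ, z) = 2·atan2(2.43208, 1.006) = 2.35718 rad
ℓ = θ/κ = 2.35718/0.70220 = 3.35685

0.7022 258.35 3.3569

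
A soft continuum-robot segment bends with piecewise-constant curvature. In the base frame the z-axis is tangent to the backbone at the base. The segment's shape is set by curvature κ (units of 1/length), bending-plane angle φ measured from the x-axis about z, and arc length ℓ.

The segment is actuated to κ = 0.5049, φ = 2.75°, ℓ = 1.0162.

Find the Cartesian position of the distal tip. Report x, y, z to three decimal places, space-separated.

θ = κ·ℓ = 0.5049 × 1.0162 = 0.51308 rad
ρ = (1 − cos θ)/κ = (1 − 0.87124)/0.5049 = 0.25503
z = sin θ / κ = 0.49086/0.5049 = 0.97220
x = ρ cos φ = 0.25503 × cos(2.75°) = 0.25473
y = ρ sin φ = 0.25503 × sin(2.75°) = 0.01224

0.255 0.012 0.972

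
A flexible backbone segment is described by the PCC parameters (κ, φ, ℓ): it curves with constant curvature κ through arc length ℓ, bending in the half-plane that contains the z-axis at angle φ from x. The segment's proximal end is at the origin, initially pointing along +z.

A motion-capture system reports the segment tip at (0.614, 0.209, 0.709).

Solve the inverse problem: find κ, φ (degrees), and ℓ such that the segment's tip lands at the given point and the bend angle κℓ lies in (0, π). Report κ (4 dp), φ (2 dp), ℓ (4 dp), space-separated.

1.4049 18.80 1.0548

ρ = √(x²+y²) = √(0.614² + 0.209²) = 0.64860
φ = atan2(y, x) mod 360° = atan2(0.209, 0.614) = 18.7981°
|p|² = ρ² + z² = 0.64860² + 0.709² = 0.92336
κ = 2ρ / |p|² = 2×0.64860 / 0.92336 = 1.40486
θ = 2·atan2(ρ, z) = 2·atan2(0.64860, 0.709) = 1.48187 rad
ℓ = θ/κ = 1.48187/1.40486 = 1.05481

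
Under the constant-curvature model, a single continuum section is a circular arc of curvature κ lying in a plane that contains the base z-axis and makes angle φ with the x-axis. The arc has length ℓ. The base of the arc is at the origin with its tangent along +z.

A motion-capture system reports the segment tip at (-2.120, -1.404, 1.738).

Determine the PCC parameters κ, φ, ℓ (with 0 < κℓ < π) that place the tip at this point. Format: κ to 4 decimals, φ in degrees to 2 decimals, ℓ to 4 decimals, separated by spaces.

ρ = √(x²+y²) = √(-2.120² + -1.404²) = 2.54276
φ = atan2(y, x) mod 360° = atan2(-1.404, -2.120) = 213.5151°
|p|² = ρ² + z² = 2.54276² + 1.738² = 9.48626
κ = 2ρ / |p|² = 2×2.54276 / 9.48626 = 0.53609
θ = 2·atan2(ρ, z) = 2·atan2(2.54276, 1.738) = 1.94245 rad
ℓ = θ/κ = 1.94245/0.53609 = 3.62334

0.5361 213.52 3.6233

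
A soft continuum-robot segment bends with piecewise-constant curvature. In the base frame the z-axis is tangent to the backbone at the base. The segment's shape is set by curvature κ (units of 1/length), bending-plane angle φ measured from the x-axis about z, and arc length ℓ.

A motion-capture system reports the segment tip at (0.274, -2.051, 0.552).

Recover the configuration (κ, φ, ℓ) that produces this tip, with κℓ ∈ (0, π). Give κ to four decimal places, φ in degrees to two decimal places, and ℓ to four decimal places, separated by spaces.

0.9023 277.61 2.9038

ρ = √(x²+y²) = √(0.274² + -2.051²) = 2.06922
φ = atan2(y, x) mod 360° = atan2(-2.051, 0.274) = 277.6093°
|p|² = ρ² + z² = 2.06922² + 0.552² = 4.58638
κ = 2ρ / |p|² = 2×2.06922 / 4.58638 = 0.90233
θ = 2·atan2(ρ, z) = 2·atan2(2.06922, 0.552) = 2.62020 rad
ℓ = θ/κ = 2.62020/0.90233 = 2.90381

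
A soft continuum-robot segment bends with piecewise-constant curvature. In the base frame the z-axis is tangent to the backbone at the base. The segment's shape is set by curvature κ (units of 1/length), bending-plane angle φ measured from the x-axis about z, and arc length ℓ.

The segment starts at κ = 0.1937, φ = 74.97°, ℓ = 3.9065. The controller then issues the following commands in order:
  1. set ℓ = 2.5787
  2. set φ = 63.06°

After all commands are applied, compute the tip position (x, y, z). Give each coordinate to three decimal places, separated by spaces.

0.286 0.562 2.473

initial: κ=0.1937, φ=74.97°, ℓ=3.9065
cmd 1: set ℓ=2.5787 → (κ,φ,ℓ)=(0.1937,74.97°,2.5787) → tip=(0.1636,0.6092,2.4728)
cmd 2: set φ=63.06° → (κ,φ,ℓ)=(0.1937,63.06°,2.5787) → tip=(0.2858,0.5623,2.4728)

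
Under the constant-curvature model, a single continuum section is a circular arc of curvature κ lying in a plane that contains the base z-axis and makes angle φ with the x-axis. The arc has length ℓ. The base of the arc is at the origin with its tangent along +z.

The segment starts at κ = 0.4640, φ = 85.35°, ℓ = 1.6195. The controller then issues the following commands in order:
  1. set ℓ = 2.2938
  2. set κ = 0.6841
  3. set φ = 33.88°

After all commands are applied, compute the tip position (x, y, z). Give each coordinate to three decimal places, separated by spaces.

1.212 0.814 1.462

initial: κ=0.4640, φ=85.35°, ℓ=1.6195
cmd 1: set ℓ=2.2938 → (κ,φ,ℓ)=(0.4640,85.35°,2.2938) → tip=(0.0900,1.1061,1.8846)
cmd 2: set κ=0.6841 → (κ,φ,ℓ)=(0.6841,85.35°,2.2938) → tip=(0.1183,1.4546,1.4618)
cmd 3: set φ=33.88° → (κ,φ,ℓ)=(0.6841,33.88°,2.2938) → tip=(1.2116,0.8136,1.4618)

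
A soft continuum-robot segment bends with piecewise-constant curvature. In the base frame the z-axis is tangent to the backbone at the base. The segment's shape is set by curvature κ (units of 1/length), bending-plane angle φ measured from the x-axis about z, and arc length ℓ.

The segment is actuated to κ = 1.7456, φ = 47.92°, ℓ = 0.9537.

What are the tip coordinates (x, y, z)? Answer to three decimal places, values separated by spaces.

θ = κ·ℓ = 1.7456 × 0.9537 = 1.66478 rad
ρ = (1 − cos θ)/κ = (1 − -0.09384)/1.7456 = 0.62663
z = sin θ / κ = 0.99559/1.7456 = 0.57034
x = ρ cos φ = 0.62663 × cos(47.92°) = 0.41995
y = ρ sin φ = 0.62663 × sin(47.92°) = 0.46509

0.420 0.465 0.570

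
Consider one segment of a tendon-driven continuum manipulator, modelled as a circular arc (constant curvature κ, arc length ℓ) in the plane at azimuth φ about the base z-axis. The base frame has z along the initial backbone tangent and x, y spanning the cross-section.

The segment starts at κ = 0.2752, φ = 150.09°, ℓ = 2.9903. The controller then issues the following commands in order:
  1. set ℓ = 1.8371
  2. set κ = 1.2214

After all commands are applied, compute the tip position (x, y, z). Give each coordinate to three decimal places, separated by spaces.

-1.152 0.663 0.640

initial: κ=0.2752, φ=150.09°, ℓ=2.9903
cmd 1: set ℓ=1.8371 → (κ,φ,ℓ)=(0.2752,150.09°,1.8371) → tip=(-0.3940,0.2267,1.7598)
cmd 2: set κ=1.2214 → (κ,φ,ℓ)=(1.2214,150.09°,1.8371) → tip=(-1.1521,0.6627,0.6402)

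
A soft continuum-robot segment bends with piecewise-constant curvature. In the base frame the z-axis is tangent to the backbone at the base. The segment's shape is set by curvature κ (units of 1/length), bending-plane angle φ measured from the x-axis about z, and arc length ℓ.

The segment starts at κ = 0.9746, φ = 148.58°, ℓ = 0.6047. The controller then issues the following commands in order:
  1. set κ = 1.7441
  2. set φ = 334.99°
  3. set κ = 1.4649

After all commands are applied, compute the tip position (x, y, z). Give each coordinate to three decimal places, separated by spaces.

initial: κ=0.9746, φ=148.58°, ℓ=0.6047
cmd 1: set κ=1.7441 → (κ,φ,ℓ)=(1.7441,148.58°,0.6047) → tip=(-0.2478,0.1514,0.4987)
cmd 2: set φ=334.99° → (κ,φ,ℓ)=(1.7441,334.99°,0.6047) → tip=(0.2632,-0.1228,0.4987)
cmd 3: set κ=1.4649 → (κ,φ,ℓ)=(1.4649,334.99°,0.6047) → tip=(0.2273,-0.1060,0.5287)

0.227 -0.106 0.529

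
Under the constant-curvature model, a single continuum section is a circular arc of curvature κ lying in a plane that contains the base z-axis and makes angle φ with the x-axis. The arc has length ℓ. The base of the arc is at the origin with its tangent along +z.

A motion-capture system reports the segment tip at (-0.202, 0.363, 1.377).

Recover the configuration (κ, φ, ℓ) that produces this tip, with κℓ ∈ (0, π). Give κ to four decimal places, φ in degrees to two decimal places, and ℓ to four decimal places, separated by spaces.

ρ = √(x²+y²) = √(-0.202² + 0.363²) = 0.41542
φ = atan2(y, x) mod 360° = atan2(0.363, -0.202) = 119.0948°
|p|² = ρ² + z² = 0.41542² + 1.377² = 2.06870
κ = 2ρ / |p|² = 2×0.41542 / 2.06870 = 0.40162
θ = 2·atan2(ρ, z) = 2·atan2(0.41542, 1.377) = 0.58600 rad
ℓ = θ/κ = 0.58600/0.40162 = 1.45909

0.4016 119.09 1.4591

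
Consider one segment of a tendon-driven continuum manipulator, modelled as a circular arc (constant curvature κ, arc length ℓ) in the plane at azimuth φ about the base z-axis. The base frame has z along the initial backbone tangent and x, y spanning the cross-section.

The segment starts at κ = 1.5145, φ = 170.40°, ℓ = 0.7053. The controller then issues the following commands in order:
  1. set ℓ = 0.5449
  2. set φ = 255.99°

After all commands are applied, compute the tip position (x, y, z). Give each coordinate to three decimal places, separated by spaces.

initial: κ=1.5145, φ=170.40°, ℓ=0.7053
cmd 1: set ℓ=0.5449 → (κ,φ,ℓ)=(1.5145,170.40°,0.5449) → tip=(-0.2094,0.0354,0.4851)
cmd 2: set φ=255.99° → (κ,φ,ℓ)=(1.5145,255.99°,0.5449) → tip=(-0.0514,-0.2060,0.4851)

-0.051 -0.206 0.485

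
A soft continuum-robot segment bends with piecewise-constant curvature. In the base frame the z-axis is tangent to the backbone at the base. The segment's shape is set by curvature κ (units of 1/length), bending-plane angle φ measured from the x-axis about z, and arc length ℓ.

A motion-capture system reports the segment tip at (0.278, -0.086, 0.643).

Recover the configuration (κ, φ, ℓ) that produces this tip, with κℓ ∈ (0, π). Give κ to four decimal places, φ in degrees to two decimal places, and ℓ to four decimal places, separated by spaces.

ρ = √(x²+y²) = √(0.278² + -0.086²) = 0.29100
φ = atan2(y, x) mod 360° = atan2(-0.086, 0.278) = 342.8104°
|p|² = ρ² + z² = 0.29100² + 0.643² = 0.49813
κ = 2ρ / |p|² = 2×0.29100 / 0.49813 = 1.16837
θ = 2·atan2(ρ, z) = 2·atan2(0.29100, 0.643) = 0.84997 rad
ℓ = θ/κ = 0.84997/1.16837 = 0.72748

1.1684 342.81 0.7275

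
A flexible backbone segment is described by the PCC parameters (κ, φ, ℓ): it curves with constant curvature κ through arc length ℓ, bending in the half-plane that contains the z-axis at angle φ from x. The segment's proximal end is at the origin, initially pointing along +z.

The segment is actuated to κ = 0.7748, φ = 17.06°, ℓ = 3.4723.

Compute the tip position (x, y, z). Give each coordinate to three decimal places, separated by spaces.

2.344 0.719 0.563

θ = κ·ℓ = 0.7748 × 3.4723 = 2.69034 rad
ρ = (1 − cos θ)/κ = (1 − -0.89990)/0.7748 = 2.45212
z = sin θ / κ = 0.43609/0.7748 = 0.56285
x = ρ cos φ = 2.45212 × cos(17.06°) = 2.34422
y = ρ sin φ = 2.45212 × sin(17.06°) = 0.71939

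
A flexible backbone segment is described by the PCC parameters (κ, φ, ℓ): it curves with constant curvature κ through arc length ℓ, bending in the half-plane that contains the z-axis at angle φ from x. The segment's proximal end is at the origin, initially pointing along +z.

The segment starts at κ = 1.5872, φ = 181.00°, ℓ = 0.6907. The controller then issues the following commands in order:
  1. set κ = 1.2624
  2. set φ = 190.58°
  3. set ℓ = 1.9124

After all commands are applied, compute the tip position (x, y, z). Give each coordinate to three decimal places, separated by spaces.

initial: κ=1.5872, φ=181.00°, ℓ=0.6907
cmd 1: set κ=1.2624 → (κ,φ,ℓ)=(1.2624,181.00°,0.6907) → tip=(-0.2825,-0.0049,0.6064)
cmd 2: set φ=190.58° → (κ,φ,ℓ)=(1.2624,190.58°,0.6907) → tip=(-0.2777,-0.0519,0.6064)
cmd 3: set ℓ=1.9124 → (κ,φ,ℓ)=(1.2624,190.58°,1.9124) → tip=(-1.3603,-0.2541,0.5267)

-1.360 -0.254 0.527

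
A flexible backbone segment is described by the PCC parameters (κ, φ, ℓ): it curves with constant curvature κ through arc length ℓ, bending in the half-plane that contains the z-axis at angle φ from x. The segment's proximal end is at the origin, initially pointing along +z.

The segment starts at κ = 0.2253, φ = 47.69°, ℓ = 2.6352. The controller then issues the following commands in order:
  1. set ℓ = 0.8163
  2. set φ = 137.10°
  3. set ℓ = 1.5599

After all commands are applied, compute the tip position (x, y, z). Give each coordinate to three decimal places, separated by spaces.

-0.199 0.185 1.528

initial: κ=0.2253, φ=47.69°, ℓ=2.6352
cmd 1: set ℓ=0.8163 → (κ,φ,ℓ)=(0.2253,47.69°,0.8163) → tip=(0.0504,0.0554,0.8117)
cmd 2: set φ=137.10° → (κ,φ,ℓ)=(0.2253,137.10°,0.8163) → tip=(-0.0548,0.0510,0.8117)
cmd 3: set ℓ=1.5599 → (κ,φ,ℓ)=(0.2253,137.10°,1.5599) → tip=(-0.1987,0.1847,1.5280)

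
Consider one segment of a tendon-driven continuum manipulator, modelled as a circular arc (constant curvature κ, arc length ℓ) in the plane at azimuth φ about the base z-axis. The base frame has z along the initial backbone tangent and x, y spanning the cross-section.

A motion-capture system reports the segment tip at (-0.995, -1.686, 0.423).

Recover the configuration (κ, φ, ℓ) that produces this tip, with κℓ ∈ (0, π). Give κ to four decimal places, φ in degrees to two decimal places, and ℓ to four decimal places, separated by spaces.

0.9760 239.45 2.7827

ρ = √(x²+y²) = √(-0.995² + -1.686²) = 1.95771
φ = atan2(y, x) mod 360° = atan2(-1.686, -0.995) = 239.4528°
|p|² = ρ² + z² = 1.95771² + 0.423² = 4.01155
κ = 2ρ / |p|² = 2×1.95771 / 4.01155 = 0.97604
θ = 2·atan2(ρ, z) = 2·atan2(1.95771, 0.423) = 2.71600 rad
ℓ = θ/κ = 2.71600/0.97604 = 2.78268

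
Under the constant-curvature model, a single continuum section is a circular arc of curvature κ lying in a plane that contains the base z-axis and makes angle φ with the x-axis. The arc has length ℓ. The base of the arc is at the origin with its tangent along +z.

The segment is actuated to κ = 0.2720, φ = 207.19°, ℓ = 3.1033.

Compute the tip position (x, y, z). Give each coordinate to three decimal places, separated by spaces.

-1.097 -0.564 2.748

θ = κ·ℓ = 0.2720 × 3.1033 = 0.84410 rad
ρ = (1 − cos θ)/κ = (1 − 0.66441)/0.2720 = 1.23380
z = sin θ / κ = 0.74737/0.2720 = 2.74769
x = ρ cos φ = 1.23380 × cos(207.19°) = -1.09746
y = ρ sin φ = 1.23380 × sin(207.19°) = -0.56378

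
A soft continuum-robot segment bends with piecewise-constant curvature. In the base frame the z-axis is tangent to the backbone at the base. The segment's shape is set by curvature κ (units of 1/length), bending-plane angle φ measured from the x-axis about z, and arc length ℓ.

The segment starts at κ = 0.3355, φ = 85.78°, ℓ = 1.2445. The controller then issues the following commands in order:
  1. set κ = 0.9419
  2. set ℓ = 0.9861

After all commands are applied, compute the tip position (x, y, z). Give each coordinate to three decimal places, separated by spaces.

initial: κ=0.3355, φ=85.78°, ℓ=1.2445
cmd 1: set κ=0.9419 → (κ,φ,ℓ)=(0.9419,85.78°,1.2445) → tip=(0.0478,0.6479,0.9785)
cmd 2: set ℓ=0.9861 → (κ,φ,ℓ)=(0.9419,85.78°,0.9861) → tip=(0.0313,0.4248,0.8503)

0.031 0.425 0.850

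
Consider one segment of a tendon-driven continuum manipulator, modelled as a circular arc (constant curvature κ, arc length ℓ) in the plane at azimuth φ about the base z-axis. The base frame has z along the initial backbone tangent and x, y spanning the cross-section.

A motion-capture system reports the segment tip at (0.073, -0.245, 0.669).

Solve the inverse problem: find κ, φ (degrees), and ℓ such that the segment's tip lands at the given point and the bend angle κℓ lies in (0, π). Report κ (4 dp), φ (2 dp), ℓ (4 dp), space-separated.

0.9968 286.59 0.7323

ρ = √(x²+y²) = √(0.073² + -0.245²) = 0.25564
φ = atan2(y, x) mod 360° = atan2(-0.245, 0.073) = 286.5919°
|p|² = ρ² + z² = 0.25564² + 0.669² = 0.51292
κ = 2ρ / |p|² = 2×0.25564 / 0.51292 = 0.99683
θ = 2·atan2(ρ, z) = 2·atan2(0.25564, 0.669) = 0.73001 rad
ℓ = θ/κ = 0.73001/0.99683 = 0.73233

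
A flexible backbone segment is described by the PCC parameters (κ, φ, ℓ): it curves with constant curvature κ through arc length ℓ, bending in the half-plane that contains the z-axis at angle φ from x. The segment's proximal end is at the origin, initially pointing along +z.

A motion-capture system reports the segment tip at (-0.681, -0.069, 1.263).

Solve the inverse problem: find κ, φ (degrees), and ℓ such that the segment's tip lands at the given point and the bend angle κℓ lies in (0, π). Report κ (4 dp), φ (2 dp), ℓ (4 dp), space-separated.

0.6634 185.79 1.4974

ρ = √(x²+y²) = √(-0.681² + -0.069²) = 0.68449
φ = atan2(y, x) mod 360° = atan2(-0.069, -0.681) = 185.7856°
|p|² = ρ² + z² = 0.68449² + 1.263² = 2.06369
κ = 2ρ / |p|² = 2×0.68449 / 2.06369 = 0.66336
θ = 2·atan2(ρ, z) = 2·atan2(0.68449, 1.263) = 0.99329 rad
ℓ = θ/κ = 0.99329/0.66336 = 1.49736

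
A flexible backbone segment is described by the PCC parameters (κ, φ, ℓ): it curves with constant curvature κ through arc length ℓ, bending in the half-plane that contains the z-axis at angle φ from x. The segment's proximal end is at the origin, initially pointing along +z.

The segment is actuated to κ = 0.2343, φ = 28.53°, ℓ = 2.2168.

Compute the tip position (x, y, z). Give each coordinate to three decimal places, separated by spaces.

θ = κ·ℓ = 0.2343 × 2.2168 = 0.51940 rad
ρ = (1 − cos θ)/κ = (1 − 0.86812)/0.2343 = 0.56287
z = sin θ / κ = 0.49636/0.2343 = 2.11846
x = ρ cos φ = 0.56287 × cos(28.53°) = 0.49452
y = ρ sin φ = 0.56287 × sin(28.53°) = 0.26884

0.495 0.269 2.118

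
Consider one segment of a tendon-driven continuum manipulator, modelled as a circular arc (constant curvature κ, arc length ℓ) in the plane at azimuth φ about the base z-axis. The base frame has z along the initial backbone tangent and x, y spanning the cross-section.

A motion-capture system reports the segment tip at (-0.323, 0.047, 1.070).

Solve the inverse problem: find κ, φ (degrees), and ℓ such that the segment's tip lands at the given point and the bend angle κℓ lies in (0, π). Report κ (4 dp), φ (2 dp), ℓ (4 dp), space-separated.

0.5216 171.72 1.1352

ρ = √(x²+y²) = √(-0.323² + 0.047²) = 0.32640
φ = atan2(y, x) mod 360° = atan2(0.047, -0.323) = 171.7209°
|p|² = ρ² + z² = 0.32640² + 1.070² = 1.25144
κ = 2ρ / |p|² = 2×0.32640 / 1.25144 = 0.52164
θ = 2·atan2(ρ, z) = 2·atan2(0.32640, 1.070) = 0.59216 rad
ℓ = θ/κ = 0.59216/0.52164 = 1.13519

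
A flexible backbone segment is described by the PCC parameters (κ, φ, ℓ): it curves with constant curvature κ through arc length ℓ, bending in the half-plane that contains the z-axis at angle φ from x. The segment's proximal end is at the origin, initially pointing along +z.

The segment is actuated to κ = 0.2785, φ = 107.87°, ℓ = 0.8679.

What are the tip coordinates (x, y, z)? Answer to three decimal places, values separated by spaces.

θ = κ·ℓ = 0.2785 × 0.8679 = 0.24171 rad
ρ = (1 − cos θ)/κ = (1 − 0.97093)/0.2785 = 0.10438
z = sin θ / κ = 0.23936/0.2785 = 0.85947
x = ρ cos φ = 0.10438 × cos(107.87°) = -0.03203
y = ρ sin φ = 0.10438 × sin(107.87°) = 0.09934

-0.032 0.099 0.859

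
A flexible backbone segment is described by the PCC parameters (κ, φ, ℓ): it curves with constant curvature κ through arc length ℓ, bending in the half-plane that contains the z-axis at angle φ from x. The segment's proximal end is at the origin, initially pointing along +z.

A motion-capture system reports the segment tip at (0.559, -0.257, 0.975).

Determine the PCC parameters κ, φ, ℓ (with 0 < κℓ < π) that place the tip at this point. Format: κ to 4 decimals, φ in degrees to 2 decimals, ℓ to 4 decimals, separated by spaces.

0.9258 335.31 1.2161

ρ = √(x²+y²) = √(0.559² + -0.257²) = 0.61525
φ = atan2(y, x) mod 360° = atan2(-0.257, 0.559) = 335.3094°
|p|² = ρ² + z² = 0.61525² + 0.975² = 1.32916
κ = 2ρ / |p|² = 2×0.61525 / 1.32916 = 0.92577
θ = 2·atan2(ρ, z) = 2·atan2(0.61525, 0.975) = 1.12584 rad
ℓ = θ/κ = 1.12584/0.92577 = 1.21611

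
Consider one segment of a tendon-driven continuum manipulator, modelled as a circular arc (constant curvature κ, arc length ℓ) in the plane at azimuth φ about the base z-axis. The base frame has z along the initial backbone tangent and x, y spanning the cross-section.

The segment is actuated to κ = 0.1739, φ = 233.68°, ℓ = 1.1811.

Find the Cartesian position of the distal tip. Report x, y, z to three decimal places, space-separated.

θ = κ·ℓ = 0.1739 × 1.1811 = 0.20539 rad
ρ = (1 − cos θ)/κ = (1 − 0.97898)/0.1739 = 0.12087
z = sin θ / κ = 0.20395/0.1739 = 1.17281
x = ρ cos φ = 0.12087 × cos(233.68°) = -0.07159
y = ρ sin φ = 0.12087 × sin(233.68°) = -0.09739

-0.072 -0.097 1.173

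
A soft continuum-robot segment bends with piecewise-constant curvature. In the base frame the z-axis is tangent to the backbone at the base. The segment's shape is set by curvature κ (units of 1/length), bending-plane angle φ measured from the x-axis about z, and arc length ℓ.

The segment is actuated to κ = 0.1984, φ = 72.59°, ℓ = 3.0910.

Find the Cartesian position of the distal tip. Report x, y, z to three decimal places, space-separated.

θ = κ·ℓ = 0.1984 × 3.0910 = 0.61325 rad
ρ = (1 − cos θ)/κ = (1 − 0.81778)/0.1984 = 0.91845
z = sin θ / κ = 0.57553/0.1984 = 2.90087
x = ρ cos φ = 0.91845 × cos(72.59°) = 0.27481
y = ρ sin φ = 0.91845 × sin(72.59°) = 0.87637

0.275 0.876 2.901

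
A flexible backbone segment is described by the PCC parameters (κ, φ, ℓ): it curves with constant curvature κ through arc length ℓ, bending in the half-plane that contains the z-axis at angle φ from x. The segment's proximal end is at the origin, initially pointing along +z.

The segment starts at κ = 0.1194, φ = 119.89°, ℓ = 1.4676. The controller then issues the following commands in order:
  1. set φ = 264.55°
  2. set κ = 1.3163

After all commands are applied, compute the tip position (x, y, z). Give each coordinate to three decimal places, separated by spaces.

initial: κ=0.1194, φ=119.89°, ℓ=1.4676
cmd 1: set φ=264.55° → (κ,φ,ℓ)=(0.1194,264.55°,1.4676) → tip=(-0.0122,-0.1277,1.4601)
cmd 2: set κ=1.3163 → (κ,φ,ℓ)=(1.3163,264.55°,1.4676) → tip=(-0.0976,-1.0234,0.7107)

-0.098 -1.023 0.711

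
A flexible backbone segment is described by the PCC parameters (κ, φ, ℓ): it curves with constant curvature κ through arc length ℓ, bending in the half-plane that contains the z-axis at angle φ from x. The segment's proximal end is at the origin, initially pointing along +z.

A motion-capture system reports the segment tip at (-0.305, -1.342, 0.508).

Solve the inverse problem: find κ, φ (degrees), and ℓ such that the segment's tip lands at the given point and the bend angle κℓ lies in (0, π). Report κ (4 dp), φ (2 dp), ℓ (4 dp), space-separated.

1.2790 257.20 1.9034

ρ = √(x²+y²) = √(-0.305² + -1.342²) = 1.37622
φ = atan2(y, x) mod 360° = atan2(-1.342, -0.305) = 257.1957°
|p|² = ρ² + z² = 1.37622² + 0.508² = 2.15205
κ = 2ρ / |p|² = 2×1.37622 / 2.15205 = 1.27899
θ = 2·atan2(ρ, z) = 2·atan2(1.37622, 0.508) = 2.43437 rad
ℓ = θ/κ = 2.43437/1.27899 = 1.90336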